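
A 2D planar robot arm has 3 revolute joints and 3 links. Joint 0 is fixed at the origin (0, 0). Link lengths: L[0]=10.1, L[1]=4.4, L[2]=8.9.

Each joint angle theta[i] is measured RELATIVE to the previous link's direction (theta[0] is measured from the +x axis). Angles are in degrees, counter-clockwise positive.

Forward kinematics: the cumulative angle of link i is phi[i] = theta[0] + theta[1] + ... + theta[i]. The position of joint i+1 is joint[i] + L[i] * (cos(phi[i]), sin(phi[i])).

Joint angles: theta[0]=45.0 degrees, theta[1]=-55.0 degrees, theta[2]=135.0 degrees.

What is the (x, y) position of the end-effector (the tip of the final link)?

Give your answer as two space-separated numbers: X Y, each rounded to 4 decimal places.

joint[0] = (0.0000, 0.0000)  (base)
link 0: phi[0] = 45 = 45 deg
  cos(45 deg) = 0.7071, sin(45 deg) = 0.7071
  joint[1] = (0.0000, 0.0000) + 10.1 * (0.7071, 0.7071) = (0.0000 + 7.1418, 0.0000 + 7.1418) = (7.1418, 7.1418)
link 1: phi[1] = 45 + -55 = -10 deg
  cos(-10 deg) = 0.9848, sin(-10 deg) = -0.1736
  joint[2] = (7.1418, 7.1418) + 4.4 * (0.9848, -0.1736) = (7.1418 + 4.3332, 7.1418 + -0.7641) = (11.4749, 6.3777)
link 2: phi[2] = 45 + -55 + 135 = 125 deg
  cos(125 deg) = -0.5736, sin(125 deg) = 0.8192
  joint[3] = (11.4749, 6.3777) + 8.9 * (-0.5736, 0.8192) = (11.4749 + -5.1048, 6.3777 + 7.2905) = (6.3701, 13.6682)
End effector: (6.3701, 13.6682)

Answer: 6.3701 13.6682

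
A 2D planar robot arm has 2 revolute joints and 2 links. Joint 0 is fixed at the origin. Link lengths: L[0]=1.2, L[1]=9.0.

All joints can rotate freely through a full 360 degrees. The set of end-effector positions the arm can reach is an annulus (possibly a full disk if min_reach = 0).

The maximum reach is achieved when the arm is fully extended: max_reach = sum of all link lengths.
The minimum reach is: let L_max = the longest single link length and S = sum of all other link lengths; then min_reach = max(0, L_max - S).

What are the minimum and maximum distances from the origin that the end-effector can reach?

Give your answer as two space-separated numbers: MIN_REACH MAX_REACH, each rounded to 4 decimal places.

Link lengths: [1.2, 9.0]
max_reach = 1.2 + 9 = 10.2
L_max = max([1.2, 9.0]) = 9
S (sum of others) = 10.2 - 9 = 1.2
min_reach = max(0, 9 - 1.2) = max(0, 7.8) = 7.8

Answer: 7.8000 10.2000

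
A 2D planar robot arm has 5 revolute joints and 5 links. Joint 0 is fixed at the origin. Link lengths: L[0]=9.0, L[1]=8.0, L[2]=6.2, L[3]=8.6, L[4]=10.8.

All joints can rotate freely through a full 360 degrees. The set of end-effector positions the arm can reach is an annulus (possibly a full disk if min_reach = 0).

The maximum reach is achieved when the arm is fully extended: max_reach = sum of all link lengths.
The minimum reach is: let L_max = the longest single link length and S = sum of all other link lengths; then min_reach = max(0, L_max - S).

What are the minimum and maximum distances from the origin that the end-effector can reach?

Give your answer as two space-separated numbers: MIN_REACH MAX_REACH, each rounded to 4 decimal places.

Answer: 0.0000 42.6000

Derivation:
Link lengths: [9.0, 8.0, 6.2, 8.6, 10.8]
max_reach = 9 + 8 + 6.2 + 8.6 + 10.8 = 42.6
L_max = max([9.0, 8.0, 6.2, 8.6, 10.8]) = 10.8
S (sum of others) = 42.6 - 10.8 = 31.8
min_reach = max(0, 10.8 - 31.8) = max(0, -21) = 0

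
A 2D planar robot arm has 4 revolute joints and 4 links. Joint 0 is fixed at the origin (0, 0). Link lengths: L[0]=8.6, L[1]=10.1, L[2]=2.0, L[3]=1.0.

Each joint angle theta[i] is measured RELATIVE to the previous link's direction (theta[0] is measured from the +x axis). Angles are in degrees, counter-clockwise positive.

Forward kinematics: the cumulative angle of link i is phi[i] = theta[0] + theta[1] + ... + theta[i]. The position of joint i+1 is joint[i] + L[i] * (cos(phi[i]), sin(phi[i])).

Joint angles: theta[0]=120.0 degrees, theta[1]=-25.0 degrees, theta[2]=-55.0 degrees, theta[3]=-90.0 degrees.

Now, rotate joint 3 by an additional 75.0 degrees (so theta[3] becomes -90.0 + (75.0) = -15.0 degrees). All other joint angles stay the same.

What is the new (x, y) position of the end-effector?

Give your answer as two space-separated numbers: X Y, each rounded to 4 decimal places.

joint[0] = (0.0000, 0.0000)  (base)
link 0: phi[0] = 120 = 120 deg
  cos(120 deg) = -0.5000, sin(120 deg) = 0.8660
  joint[1] = (0.0000, 0.0000) + 8.6 * (-0.5000, 0.8660) = (0.0000 + -4.3000, 0.0000 + 7.4478) = (-4.3000, 7.4478)
link 1: phi[1] = 120 + -25 = 95 deg
  cos(95 deg) = -0.0872, sin(95 deg) = 0.9962
  joint[2] = (-4.3000, 7.4478) + 10.1 * (-0.0872, 0.9962) = (-4.3000 + -0.8803, 7.4478 + 10.0616) = (-5.1803, 17.5094)
link 2: phi[2] = 120 + -25 + -55 = 40 deg
  cos(40 deg) = 0.7660, sin(40 deg) = 0.6428
  joint[3] = (-5.1803, 17.5094) + 2 * (0.7660, 0.6428) = (-5.1803 + 1.5321, 17.5094 + 1.2856) = (-3.6482, 18.7950)
link 3: phi[3] = 120 + -25 + -55 + -15 = 25 deg
  cos(25 deg) = 0.9063, sin(25 deg) = 0.4226
  joint[4] = (-3.6482, 18.7950) + 1 * (0.9063, 0.4226) = (-3.6482 + 0.9063, 18.7950 + 0.4226) = (-2.7419, 19.2176)
End effector: (-2.7419, 19.2176)

Answer: -2.7419 19.2176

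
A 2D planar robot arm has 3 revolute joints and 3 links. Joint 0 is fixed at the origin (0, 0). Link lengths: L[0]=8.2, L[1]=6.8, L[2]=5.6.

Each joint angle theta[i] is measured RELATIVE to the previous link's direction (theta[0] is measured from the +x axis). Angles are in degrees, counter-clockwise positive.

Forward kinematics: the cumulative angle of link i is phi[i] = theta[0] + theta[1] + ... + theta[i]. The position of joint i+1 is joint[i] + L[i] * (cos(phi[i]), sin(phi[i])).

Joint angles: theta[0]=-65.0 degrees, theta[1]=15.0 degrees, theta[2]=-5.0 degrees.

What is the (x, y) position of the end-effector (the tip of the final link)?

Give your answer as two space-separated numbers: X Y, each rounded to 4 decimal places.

joint[0] = (0.0000, 0.0000)  (base)
link 0: phi[0] = -65 = -65 deg
  cos(-65 deg) = 0.4226, sin(-65 deg) = -0.9063
  joint[1] = (0.0000, 0.0000) + 8.2 * (0.4226, -0.9063) = (0.0000 + 3.4655, 0.0000 + -7.4317) = (3.4655, -7.4317)
link 1: phi[1] = -65 + 15 = -50 deg
  cos(-50 deg) = 0.6428, sin(-50 deg) = -0.7660
  joint[2] = (3.4655, -7.4317) + 6.8 * (0.6428, -0.7660) = (3.4655 + 4.3710, -7.4317 + -5.2091) = (7.8364, -12.6408)
link 2: phi[2] = -65 + 15 + -5 = -55 deg
  cos(-55 deg) = 0.5736, sin(-55 deg) = -0.8192
  joint[3] = (7.8364, -12.6408) + 5.6 * (0.5736, -0.8192) = (7.8364 + 3.2120, -12.6408 + -4.5873) = (11.0485, -17.2281)
End effector: (11.0485, -17.2281)

Answer: 11.0485 -17.2281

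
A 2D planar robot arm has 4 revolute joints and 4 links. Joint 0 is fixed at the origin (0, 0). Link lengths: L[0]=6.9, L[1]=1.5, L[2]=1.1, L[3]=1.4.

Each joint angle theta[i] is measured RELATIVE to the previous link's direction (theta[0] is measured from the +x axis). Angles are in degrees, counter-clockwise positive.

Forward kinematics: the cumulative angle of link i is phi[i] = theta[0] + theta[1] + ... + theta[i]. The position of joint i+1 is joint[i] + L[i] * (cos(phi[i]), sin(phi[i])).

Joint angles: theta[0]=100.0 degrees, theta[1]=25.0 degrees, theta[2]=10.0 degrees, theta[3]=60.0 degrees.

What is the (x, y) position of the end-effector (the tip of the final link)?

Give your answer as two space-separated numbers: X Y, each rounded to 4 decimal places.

joint[0] = (0.0000, 0.0000)  (base)
link 0: phi[0] = 100 = 100 deg
  cos(100 deg) = -0.1736, sin(100 deg) = 0.9848
  joint[1] = (0.0000, 0.0000) + 6.9 * (-0.1736, 0.9848) = (0.0000 + -1.1982, 0.0000 + 6.7952) = (-1.1982, 6.7952)
link 1: phi[1] = 100 + 25 = 125 deg
  cos(125 deg) = -0.5736, sin(125 deg) = 0.8192
  joint[2] = (-1.1982, 6.7952) + 1.5 * (-0.5736, 0.8192) = (-1.1982 + -0.8604, 6.7952 + 1.2287) = (-2.0585, 8.0239)
link 2: phi[2] = 100 + 25 + 10 = 135 deg
  cos(135 deg) = -0.7071, sin(135 deg) = 0.7071
  joint[3] = (-2.0585, 8.0239) + 1.1 * (-0.7071, 0.7071) = (-2.0585 + -0.7778, 8.0239 + 0.7778) = (-2.8364, 8.8017)
link 3: phi[3] = 100 + 25 + 10 + 60 = 195 deg
  cos(195 deg) = -0.9659, sin(195 deg) = -0.2588
  joint[4] = (-2.8364, 8.8017) + 1.4 * (-0.9659, -0.2588) = (-2.8364 + -1.3523, 8.8017 + -0.3623) = (-4.1887, 8.4394)
End effector: (-4.1887, 8.4394)

Answer: -4.1887 8.4394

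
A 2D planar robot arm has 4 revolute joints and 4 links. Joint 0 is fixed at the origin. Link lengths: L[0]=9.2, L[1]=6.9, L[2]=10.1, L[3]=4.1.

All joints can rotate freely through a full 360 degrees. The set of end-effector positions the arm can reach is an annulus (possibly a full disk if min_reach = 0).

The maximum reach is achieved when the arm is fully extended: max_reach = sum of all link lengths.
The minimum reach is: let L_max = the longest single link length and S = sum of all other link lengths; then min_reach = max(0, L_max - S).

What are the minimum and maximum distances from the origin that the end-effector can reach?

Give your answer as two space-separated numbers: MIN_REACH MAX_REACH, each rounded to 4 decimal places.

Answer: 0.0000 30.3000

Derivation:
Link lengths: [9.2, 6.9, 10.1, 4.1]
max_reach = 9.2 + 6.9 + 10.1 + 4.1 = 30.3
L_max = max([9.2, 6.9, 10.1, 4.1]) = 10.1
S (sum of others) = 30.3 - 10.1 = 20.2
min_reach = max(0, 10.1 - 20.2) = max(0, -10.1) = 0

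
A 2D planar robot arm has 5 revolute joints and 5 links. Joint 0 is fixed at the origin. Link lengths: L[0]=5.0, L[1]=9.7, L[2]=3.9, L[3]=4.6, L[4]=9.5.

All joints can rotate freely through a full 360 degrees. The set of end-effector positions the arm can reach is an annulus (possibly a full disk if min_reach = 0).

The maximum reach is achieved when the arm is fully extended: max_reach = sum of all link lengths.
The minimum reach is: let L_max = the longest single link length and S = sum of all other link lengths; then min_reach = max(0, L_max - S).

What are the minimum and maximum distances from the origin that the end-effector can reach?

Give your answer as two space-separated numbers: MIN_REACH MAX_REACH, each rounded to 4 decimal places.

Answer: 0.0000 32.7000

Derivation:
Link lengths: [5.0, 9.7, 3.9, 4.6, 9.5]
max_reach = 5 + 9.7 + 3.9 + 4.6 + 9.5 = 32.7
L_max = max([5.0, 9.7, 3.9, 4.6, 9.5]) = 9.7
S (sum of others) = 32.7 - 9.7 = 23
min_reach = max(0, 9.7 - 23) = max(0, -13.3) = 0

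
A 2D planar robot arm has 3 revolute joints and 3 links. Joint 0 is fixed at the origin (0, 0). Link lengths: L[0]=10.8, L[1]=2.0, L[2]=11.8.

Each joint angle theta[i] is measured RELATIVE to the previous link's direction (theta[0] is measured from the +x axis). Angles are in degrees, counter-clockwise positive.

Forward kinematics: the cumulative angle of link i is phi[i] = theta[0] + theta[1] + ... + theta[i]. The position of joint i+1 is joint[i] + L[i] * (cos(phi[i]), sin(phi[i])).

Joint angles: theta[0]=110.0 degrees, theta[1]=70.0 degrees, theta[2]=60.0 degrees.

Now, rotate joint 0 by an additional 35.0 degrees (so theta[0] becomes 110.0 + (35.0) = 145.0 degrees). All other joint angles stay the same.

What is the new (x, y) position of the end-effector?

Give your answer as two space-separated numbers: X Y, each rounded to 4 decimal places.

joint[0] = (0.0000, 0.0000)  (base)
link 0: phi[0] = 145 = 145 deg
  cos(145 deg) = -0.8192, sin(145 deg) = 0.5736
  joint[1] = (0.0000, 0.0000) + 10.8 * (-0.8192, 0.5736) = (0.0000 + -8.8468, 0.0000 + 6.1946) = (-8.8468, 6.1946)
link 1: phi[1] = 145 + 70 = 215 deg
  cos(215 deg) = -0.8192, sin(215 deg) = -0.5736
  joint[2] = (-8.8468, 6.1946) + 2 * (-0.8192, -0.5736) = (-8.8468 + -1.6383, 6.1946 + -1.1472) = (-10.4851, 5.0475)
link 2: phi[2] = 145 + 70 + 60 = 275 deg
  cos(275 deg) = 0.0872, sin(275 deg) = -0.9962
  joint[3] = (-10.4851, 5.0475) + 11.8 * (0.0872, -0.9962) = (-10.4851 + 1.0284, 5.0475 + -11.7551) = (-9.4567, -6.7076)
End effector: (-9.4567, -6.7076)

Answer: -9.4567 -6.7076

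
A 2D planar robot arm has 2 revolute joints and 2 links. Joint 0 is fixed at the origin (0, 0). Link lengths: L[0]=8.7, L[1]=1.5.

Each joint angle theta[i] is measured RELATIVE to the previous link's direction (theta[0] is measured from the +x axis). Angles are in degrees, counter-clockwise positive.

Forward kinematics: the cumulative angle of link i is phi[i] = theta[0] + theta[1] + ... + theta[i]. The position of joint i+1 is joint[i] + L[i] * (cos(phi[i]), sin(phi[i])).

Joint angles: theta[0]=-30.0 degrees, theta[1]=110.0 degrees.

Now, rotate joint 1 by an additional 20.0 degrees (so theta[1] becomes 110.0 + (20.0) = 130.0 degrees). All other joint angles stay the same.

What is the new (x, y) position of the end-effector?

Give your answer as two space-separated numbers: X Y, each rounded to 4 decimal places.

Answer: 7.2739 -2.8728

Derivation:
joint[0] = (0.0000, 0.0000)  (base)
link 0: phi[0] = -30 = -30 deg
  cos(-30 deg) = 0.8660, sin(-30 deg) = -0.5000
  joint[1] = (0.0000, 0.0000) + 8.7 * (0.8660, -0.5000) = (0.0000 + 7.5344, 0.0000 + -4.3500) = (7.5344, -4.3500)
link 1: phi[1] = -30 + 130 = 100 deg
  cos(100 deg) = -0.1736, sin(100 deg) = 0.9848
  joint[2] = (7.5344, -4.3500) + 1.5 * (-0.1736, 0.9848) = (7.5344 + -0.2605, -4.3500 + 1.4772) = (7.2739, -2.8728)
End effector: (7.2739, -2.8728)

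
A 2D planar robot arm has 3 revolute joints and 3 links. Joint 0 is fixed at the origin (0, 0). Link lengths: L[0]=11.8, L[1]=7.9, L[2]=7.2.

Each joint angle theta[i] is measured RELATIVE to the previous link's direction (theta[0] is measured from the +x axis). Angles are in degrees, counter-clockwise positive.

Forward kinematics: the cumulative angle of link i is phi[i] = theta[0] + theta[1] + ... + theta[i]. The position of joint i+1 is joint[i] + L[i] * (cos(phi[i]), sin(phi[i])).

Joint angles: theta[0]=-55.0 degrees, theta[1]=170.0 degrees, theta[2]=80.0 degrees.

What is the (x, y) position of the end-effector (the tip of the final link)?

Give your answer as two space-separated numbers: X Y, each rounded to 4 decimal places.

Answer: -3.5251 -4.3697

Derivation:
joint[0] = (0.0000, 0.0000)  (base)
link 0: phi[0] = -55 = -55 deg
  cos(-55 deg) = 0.5736, sin(-55 deg) = -0.8192
  joint[1] = (0.0000, 0.0000) + 11.8 * (0.5736, -0.8192) = (0.0000 + 6.7682, 0.0000 + -9.6660) = (6.7682, -9.6660)
link 1: phi[1] = -55 + 170 = 115 deg
  cos(115 deg) = -0.4226, sin(115 deg) = 0.9063
  joint[2] = (6.7682, -9.6660) + 7.9 * (-0.4226, 0.9063) = (6.7682 + -3.3387, -9.6660 + 7.1598) = (3.4295, -2.5062)
link 2: phi[2] = -55 + 170 + 80 = 195 deg
  cos(195 deg) = -0.9659, sin(195 deg) = -0.2588
  joint[3] = (3.4295, -2.5062) + 7.2 * (-0.9659, -0.2588) = (3.4295 + -6.9547, -2.5062 + -1.8635) = (-3.5251, -4.3697)
End effector: (-3.5251, -4.3697)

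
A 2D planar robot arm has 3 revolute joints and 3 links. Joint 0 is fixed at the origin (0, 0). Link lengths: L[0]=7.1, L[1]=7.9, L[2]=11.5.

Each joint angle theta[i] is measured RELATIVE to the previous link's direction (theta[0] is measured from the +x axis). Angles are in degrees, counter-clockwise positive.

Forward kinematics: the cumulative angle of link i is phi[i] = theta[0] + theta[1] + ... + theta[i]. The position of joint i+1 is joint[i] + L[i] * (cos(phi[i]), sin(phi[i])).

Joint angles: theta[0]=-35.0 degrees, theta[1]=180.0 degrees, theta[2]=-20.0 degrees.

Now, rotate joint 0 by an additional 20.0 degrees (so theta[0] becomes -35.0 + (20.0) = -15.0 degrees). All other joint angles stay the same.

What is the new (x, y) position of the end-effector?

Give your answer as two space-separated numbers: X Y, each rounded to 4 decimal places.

Answer: -10.1930 6.8032

Derivation:
joint[0] = (0.0000, 0.0000)  (base)
link 0: phi[0] = -15 = -15 deg
  cos(-15 deg) = 0.9659, sin(-15 deg) = -0.2588
  joint[1] = (0.0000, 0.0000) + 7.1 * (0.9659, -0.2588) = (0.0000 + 6.8581, 0.0000 + -1.8376) = (6.8581, -1.8376)
link 1: phi[1] = -15 + 180 = 165 deg
  cos(165 deg) = -0.9659, sin(165 deg) = 0.2588
  joint[2] = (6.8581, -1.8376) + 7.9 * (-0.9659, 0.2588) = (6.8581 + -7.6308, -1.8376 + 2.0447) = (-0.7727, 0.2071)
link 2: phi[2] = -15 + 180 + -20 = 145 deg
  cos(145 deg) = -0.8192, sin(145 deg) = 0.5736
  joint[3] = (-0.7727, 0.2071) + 11.5 * (-0.8192, 0.5736) = (-0.7727 + -9.4202, 0.2071 + 6.5961) = (-10.1930, 6.8032)
End effector: (-10.1930, 6.8032)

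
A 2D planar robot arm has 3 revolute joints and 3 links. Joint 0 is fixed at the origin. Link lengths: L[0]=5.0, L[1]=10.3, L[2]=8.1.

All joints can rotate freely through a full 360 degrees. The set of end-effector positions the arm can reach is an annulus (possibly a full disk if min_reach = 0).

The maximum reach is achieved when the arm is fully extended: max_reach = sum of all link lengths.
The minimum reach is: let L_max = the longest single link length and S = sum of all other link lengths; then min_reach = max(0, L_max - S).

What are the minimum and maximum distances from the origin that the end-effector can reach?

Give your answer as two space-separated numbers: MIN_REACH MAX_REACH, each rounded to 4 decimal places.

Link lengths: [5.0, 10.3, 8.1]
max_reach = 5 + 10.3 + 8.1 = 23.4
L_max = max([5.0, 10.3, 8.1]) = 10.3
S (sum of others) = 23.4 - 10.3 = 13.1
min_reach = max(0, 10.3 - 13.1) = max(0, -2.8) = 0

Answer: 0.0000 23.4000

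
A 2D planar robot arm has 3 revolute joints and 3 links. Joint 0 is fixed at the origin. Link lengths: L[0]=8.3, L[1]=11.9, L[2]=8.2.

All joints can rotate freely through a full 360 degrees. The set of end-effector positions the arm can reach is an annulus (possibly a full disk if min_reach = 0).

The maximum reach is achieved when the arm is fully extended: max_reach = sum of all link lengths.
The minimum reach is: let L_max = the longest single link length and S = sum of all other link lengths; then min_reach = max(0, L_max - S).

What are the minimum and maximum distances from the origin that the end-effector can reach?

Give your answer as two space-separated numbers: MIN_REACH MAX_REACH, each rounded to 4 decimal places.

Answer: 0.0000 28.4000

Derivation:
Link lengths: [8.3, 11.9, 8.2]
max_reach = 8.3 + 11.9 + 8.2 = 28.4
L_max = max([8.3, 11.9, 8.2]) = 11.9
S (sum of others) = 28.4 - 11.9 = 16.5
min_reach = max(0, 11.9 - 16.5) = max(0, -4.6) = 0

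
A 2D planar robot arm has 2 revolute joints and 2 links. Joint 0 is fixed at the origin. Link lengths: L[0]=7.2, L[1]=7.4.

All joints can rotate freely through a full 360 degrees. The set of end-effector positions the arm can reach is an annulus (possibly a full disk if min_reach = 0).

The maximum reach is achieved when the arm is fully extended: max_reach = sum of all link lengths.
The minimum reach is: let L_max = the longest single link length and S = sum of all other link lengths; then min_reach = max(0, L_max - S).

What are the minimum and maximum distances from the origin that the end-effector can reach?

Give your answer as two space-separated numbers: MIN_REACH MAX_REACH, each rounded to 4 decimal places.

Answer: 0.2000 14.6000

Derivation:
Link lengths: [7.2, 7.4]
max_reach = 7.2 + 7.4 = 14.6
L_max = max([7.2, 7.4]) = 7.4
S (sum of others) = 14.6 - 7.4 = 7.2
min_reach = max(0, 7.4 - 7.2) = max(0, 0.2) = 0.2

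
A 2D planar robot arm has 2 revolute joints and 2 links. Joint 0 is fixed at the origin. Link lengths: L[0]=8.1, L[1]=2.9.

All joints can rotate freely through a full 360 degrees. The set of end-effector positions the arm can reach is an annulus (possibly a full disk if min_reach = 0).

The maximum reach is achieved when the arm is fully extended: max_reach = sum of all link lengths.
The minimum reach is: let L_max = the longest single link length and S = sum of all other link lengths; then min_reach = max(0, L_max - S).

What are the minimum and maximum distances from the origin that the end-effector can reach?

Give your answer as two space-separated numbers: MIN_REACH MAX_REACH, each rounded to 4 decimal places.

Answer: 5.2000 11.0000

Derivation:
Link lengths: [8.1, 2.9]
max_reach = 8.1 + 2.9 = 11
L_max = max([8.1, 2.9]) = 8.1
S (sum of others) = 11 - 8.1 = 2.9
min_reach = max(0, 8.1 - 2.9) = max(0, 5.2) = 5.2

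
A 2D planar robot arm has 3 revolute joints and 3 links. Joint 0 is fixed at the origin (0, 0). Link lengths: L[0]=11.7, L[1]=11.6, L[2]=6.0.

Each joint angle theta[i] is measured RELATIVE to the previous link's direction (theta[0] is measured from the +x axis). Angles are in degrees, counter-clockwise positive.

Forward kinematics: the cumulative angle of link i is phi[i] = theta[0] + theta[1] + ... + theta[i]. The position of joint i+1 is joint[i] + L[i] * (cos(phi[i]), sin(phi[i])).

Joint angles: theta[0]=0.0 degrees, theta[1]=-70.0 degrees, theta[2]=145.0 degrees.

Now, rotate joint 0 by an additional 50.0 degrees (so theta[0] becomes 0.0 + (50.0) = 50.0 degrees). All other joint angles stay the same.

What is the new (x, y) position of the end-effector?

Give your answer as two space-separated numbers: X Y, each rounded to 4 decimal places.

joint[0] = (0.0000, 0.0000)  (base)
link 0: phi[0] = 50 = 50 deg
  cos(50 deg) = 0.6428, sin(50 deg) = 0.7660
  joint[1] = (0.0000, 0.0000) + 11.7 * (0.6428, 0.7660) = (0.0000 + 7.5206, 0.0000 + 8.9627) = (7.5206, 8.9627)
link 1: phi[1] = 50 + -70 = -20 deg
  cos(-20 deg) = 0.9397, sin(-20 deg) = -0.3420
  joint[2] = (7.5206, 8.9627) + 11.6 * (0.9397, -0.3420) = (7.5206 + 10.9004, 8.9627 + -3.9674) = (18.4210, 4.9953)
link 2: phi[2] = 50 + -70 + 145 = 125 deg
  cos(125 deg) = -0.5736, sin(125 deg) = 0.8192
  joint[3] = (18.4210, 4.9953) + 6 * (-0.5736, 0.8192) = (18.4210 + -3.4415, 4.9953 + 4.9149) = (14.9796, 9.9102)
End effector: (14.9796, 9.9102)

Answer: 14.9796 9.9102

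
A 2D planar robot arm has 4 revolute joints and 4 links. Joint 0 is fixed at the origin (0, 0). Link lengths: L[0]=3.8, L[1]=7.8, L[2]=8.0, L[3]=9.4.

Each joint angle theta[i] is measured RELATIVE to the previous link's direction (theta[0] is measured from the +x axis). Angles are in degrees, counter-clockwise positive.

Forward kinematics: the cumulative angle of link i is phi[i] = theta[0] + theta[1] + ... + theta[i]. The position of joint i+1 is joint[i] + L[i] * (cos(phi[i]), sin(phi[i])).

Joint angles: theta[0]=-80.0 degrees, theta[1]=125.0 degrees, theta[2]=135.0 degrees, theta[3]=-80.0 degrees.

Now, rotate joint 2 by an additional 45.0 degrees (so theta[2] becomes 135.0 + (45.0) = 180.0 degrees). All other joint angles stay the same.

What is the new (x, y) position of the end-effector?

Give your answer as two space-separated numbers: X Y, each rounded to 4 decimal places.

joint[0] = (0.0000, 0.0000)  (base)
link 0: phi[0] = -80 = -80 deg
  cos(-80 deg) = 0.1736, sin(-80 deg) = -0.9848
  joint[1] = (0.0000, 0.0000) + 3.8 * (0.1736, -0.9848) = (0.0000 + 0.6599, 0.0000 + -3.7423) = (0.6599, -3.7423)
link 1: phi[1] = -80 + 125 = 45 deg
  cos(45 deg) = 0.7071, sin(45 deg) = 0.7071
  joint[2] = (0.6599, -3.7423) + 7.8 * (0.7071, 0.7071) = (0.6599 + 5.5154, -3.7423 + 5.5154) = (6.1753, 1.7732)
link 2: phi[2] = -80 + 125 + 180 = 225 deg
  cos(225 deg) = -0.7071, sin(225 deg) = -0.7071
  joint[3] = (6.1753, 1.7732) + 8 * (-0.7071, -0.7071) = (6.1753 + -5.6569, 1.7732 + -5.6569) = (0.5184, -3.8837)
link 3: phi[3] = -80 + 125 + 180 + -80 = 145 deg
  cos(145 deg) = -0.8192, sin(145 deg) = 0.5736
  joint[4] = (0.5184, -3.8837) + 9.4 * (-0.8192, 0.5736) = (0.5184 + -7.7000, -3.8837 + 5.3916) = (-7.1816, 1.5079)
End effector: (-7.1816, 1.5079)

Answer: -7.1816 1.5079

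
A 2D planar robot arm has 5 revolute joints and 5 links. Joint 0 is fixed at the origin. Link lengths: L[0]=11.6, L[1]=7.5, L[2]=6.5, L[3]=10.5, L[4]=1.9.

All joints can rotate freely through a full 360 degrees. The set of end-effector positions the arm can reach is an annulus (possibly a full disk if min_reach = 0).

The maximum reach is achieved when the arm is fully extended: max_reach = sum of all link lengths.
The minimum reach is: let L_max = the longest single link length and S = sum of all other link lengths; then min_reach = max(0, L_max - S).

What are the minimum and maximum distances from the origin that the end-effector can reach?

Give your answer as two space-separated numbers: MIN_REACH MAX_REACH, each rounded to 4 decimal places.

Answer: 0.0000 38.0000

Derivation:
Link lengths: [11.6, 7.5, 6.5, 10.5, 1.9]
max_reach = 11.6 + 7.5 + 6.5 + 10.5 + 1.9 = 38
L_max = max([11.6, 7.5, 6.5, 10.5, 1.9]) = 11.6
S (sum of others) = 38 - 11.6 = 26.4
min_reach = max(0, 11.6 - 26.4) = max(0, -14.8) = 0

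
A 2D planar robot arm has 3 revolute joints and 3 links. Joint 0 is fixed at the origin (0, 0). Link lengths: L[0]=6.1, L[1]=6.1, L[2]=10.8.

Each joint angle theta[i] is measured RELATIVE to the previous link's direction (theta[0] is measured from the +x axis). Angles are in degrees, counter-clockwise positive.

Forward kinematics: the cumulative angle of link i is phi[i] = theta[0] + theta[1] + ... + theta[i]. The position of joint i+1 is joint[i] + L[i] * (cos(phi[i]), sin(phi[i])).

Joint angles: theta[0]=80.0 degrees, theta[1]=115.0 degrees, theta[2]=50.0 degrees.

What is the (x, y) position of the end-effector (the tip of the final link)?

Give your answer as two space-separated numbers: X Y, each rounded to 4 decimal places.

Answer: -9.3972 -5.3596

Derivation:
joint[0] = (0.0000, 0.0000)  (base)
link 0: phi[0] = 80 = 80 deg
  cos(80 deg) = 0.1736, sin(80 deg) = 0.9848
  joint[1] = (0.0000, 0.0000) + 6.1 * (0.1736, 0.9848) = (0.0000 + 1.0593, 0.0000 + 6.0073) = (1.0593, 6.0073)
link 1: phi[1] = 80 + 115 = 195 deg
  cos(195 deg) = -0.9659, sin(195 deg) = -0.2588
  joint[2] = (1.0593, 6.0073) + 6.1 * (-0.9659, -0.2588) = (1.0593 + -5.8921, 6.0073 + -1.5788) = (-4.8329, 4.4285)
link 2: phi[2] = 80 + 115 + 50 = 245 deg
  cos(245 deg) = -0.4226, sin(245 deg) = -0.9063
  joint[3] = (-4.8329, 4.4285) + 10.8 * (-0.4226, -0.9063) = (-4.8329 + -4.5643, 4.4285 + -9.7881) = (-9.3972, -5.3596)
End effector: (-9.3972, -5.3596)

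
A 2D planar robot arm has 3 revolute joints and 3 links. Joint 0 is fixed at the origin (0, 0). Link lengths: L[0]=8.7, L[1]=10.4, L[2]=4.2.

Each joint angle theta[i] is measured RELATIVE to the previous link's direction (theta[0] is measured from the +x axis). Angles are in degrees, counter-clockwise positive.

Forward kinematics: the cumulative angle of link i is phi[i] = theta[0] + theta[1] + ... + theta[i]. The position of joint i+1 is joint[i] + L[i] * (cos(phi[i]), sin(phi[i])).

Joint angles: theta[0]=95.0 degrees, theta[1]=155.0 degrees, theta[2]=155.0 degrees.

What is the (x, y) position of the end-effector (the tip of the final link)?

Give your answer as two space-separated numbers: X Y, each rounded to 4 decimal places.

Answer: -1.3454 1.8639

Derivation:
joint[0] = (0.0000, 0.0000)  (base)
link 0: phi[0] = 95 = 95 deg
  cos(95 deg) = -0.0872, sin(95 deg) = 0.9962
  joint[1] = (0.0000, 0.0000) + 8.7 * (-0.0872, 0.9962) = (0.0000 + -0.7583, 0.0000 + 8.6669) = (-0.7583, 8.6669)
link 1: phi[1] = 95 + 155 = 250 deg
  cos(250 deg) = -0.3420, sin(250 deg) = -0.9397
  joint[2] = (-0.7583, 8.6669) + 10.4 * (-0.3420, -0.9397) = (-0.7583 + -3.5570, 8.6669 + -9.7728) = (-4.3153, -1.1059)
link 2: phi[2] = 95 + 155 + 155 = 405 deg
  cos(405 deg) = 0.7071, sin(405 deg) = 0.7071
  joint[3] = (-4.3153, -1.1059) + 4.2 * (0.7071, 0.7071) = (-4.3153 + 2.9698, -1.1059 + 2.9698) = (-1.3454, 1.8639)
End effector: (-1.3454, 1.8639)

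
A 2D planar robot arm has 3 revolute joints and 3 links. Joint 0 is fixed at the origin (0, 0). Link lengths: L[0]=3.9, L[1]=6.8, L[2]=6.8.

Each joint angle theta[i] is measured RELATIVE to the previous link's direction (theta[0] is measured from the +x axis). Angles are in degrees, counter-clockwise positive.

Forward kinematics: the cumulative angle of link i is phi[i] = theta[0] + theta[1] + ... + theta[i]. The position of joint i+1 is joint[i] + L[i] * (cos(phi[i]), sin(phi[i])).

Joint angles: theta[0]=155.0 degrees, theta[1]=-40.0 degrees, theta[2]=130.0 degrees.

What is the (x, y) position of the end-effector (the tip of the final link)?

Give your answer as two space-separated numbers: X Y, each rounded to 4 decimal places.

joint[0] = (0.0000, 0.0000)  (base)
link 0: phi[0] = 155 = 155 deg
  cos(155 deg) = -0.9063, sin(155 deg) = 0.4226
  joint[1] = (0.0000, 0.0000) + 3.9 * (-0.9063, 0.4226) = (0.0000 + -3.5346, 0.0000 + 1.6482) = (-3.5346, 1.6482)
link 1: phi[1] = 155 + -40 = 115 deg
  cos(115 deg) = -0.4226, sin(115 deg) = 0.9063
  joint[2] = (-3.5346, 1.6482) + 6.8 * (-0.4226, 0.9063) = (-3.5346 + -2.8738, 1.6482 + 6.1629) = (-6.4084, 7.8111)
link 2: phi[2] = 155 + -40 + 130 = 245 deg
  cos(245 deg) = -0.4226, sin(245 deg) = -0.9063
  joint[3] = (-6.4084, 7.8111) + 6.8 * (-0.4226, -0.9063) = (-6.4084 + -2.8738, 7.8111 + -6.1629) = (-9.2822, 1.6482)
End effector: (-9.2822, 1.6482)

Answer: -9.2822 1.6482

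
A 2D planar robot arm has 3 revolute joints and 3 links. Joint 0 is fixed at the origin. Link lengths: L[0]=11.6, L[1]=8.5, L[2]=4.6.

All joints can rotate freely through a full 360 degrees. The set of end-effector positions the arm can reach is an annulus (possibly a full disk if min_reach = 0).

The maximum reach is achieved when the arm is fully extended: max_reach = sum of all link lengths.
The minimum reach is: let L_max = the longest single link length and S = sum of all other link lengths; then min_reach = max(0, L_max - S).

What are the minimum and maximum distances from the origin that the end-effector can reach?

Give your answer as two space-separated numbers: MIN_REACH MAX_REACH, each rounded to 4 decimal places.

Link lengths: [11.6, 8.5, 4.6]
max_reach = 11.6 + 8.5 + 4.6 = 24.7
L_max = max([11.6, 8.5, 4.6]) = 11.6
S (sum of others) = 24.7 - 11.6 = 13.1
min_reach = max(0, 11.6 - 13.1) = max(0, -1.5) = 0

Answer: 0.0000 24.7000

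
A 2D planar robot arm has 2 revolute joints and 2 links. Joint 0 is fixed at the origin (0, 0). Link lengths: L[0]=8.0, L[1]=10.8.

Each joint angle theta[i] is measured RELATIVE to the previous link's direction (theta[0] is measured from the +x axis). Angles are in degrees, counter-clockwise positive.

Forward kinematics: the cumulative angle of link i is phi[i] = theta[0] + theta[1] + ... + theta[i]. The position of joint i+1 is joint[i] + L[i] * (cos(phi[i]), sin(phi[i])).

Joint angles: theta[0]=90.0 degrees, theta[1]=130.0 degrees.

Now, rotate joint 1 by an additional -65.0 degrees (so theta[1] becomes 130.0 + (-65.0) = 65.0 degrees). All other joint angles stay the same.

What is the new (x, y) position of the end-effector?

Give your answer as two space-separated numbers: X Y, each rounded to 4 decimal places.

joint[0] = (0.0000, 0.0000)  (base)
link 0: phi[0] = 90 = 90 deg
  cos(90 deg) = 0.0000, sin(90 deg) = 1.0000
  joint[1] = (0.0000, 0.0000) + 8 * (0.0000, 1.0000) = (0.0000 + 0.0000, 0.0000 + 8.0000) = (0.0000, 8.0000)
link 1: phi[1] = 90 + 65 = 155 deg
  cos(155 deg) = -0.9063, sin(155 deg) = 0.4226
  joint[2] = (0.0000, 8.0000) + 10.8 * (-0.9063, 0.4226) = (0.0000 + -9.7881, 8.0000 + 4.5643) = (-9.7881, 12.5643)
End effector: (-9.7881, 12.5643)

Answer: -9.7881 12.5643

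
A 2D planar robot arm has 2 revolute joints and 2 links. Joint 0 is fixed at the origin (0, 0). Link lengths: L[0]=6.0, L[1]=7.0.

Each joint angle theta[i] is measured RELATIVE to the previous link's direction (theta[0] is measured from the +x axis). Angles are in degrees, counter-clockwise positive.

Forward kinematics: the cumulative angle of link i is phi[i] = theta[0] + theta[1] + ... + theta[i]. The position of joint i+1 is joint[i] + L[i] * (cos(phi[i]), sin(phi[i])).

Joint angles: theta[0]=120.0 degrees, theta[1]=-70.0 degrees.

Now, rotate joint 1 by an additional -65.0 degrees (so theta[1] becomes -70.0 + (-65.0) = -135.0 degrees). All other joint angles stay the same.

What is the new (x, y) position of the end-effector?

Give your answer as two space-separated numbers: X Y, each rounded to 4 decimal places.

joint[0] = (0.0000, 0.0000)  (base)
link 0: phi[0] = 120 = 120 deg
  cos(120 deg) = -0.5000, sin(120 deg) = 0.8660
  joint[1] = (0.0000, 0.0000) + 6 * (-0.5000, 0.8660) = (0.0000 + -3.0000, 0.0000 + 5.1962) = (-3.0000, 5.1962)
link 1: phi[1] = 120 + -135 = -15 deg
  cos(-15 deg) = 0.9659, sin(-15 deg) = -0.2588
  joint[2] = (-3.0000, 5.1962) + 7 * (0.9659, -0.2588) = (-3.0000 + 6.7615, 5.1962 + -1.8117) = (3.7615, 3.3844)
End effector: (3.7615, 3.3844)

Answer: 3.7615 3.3844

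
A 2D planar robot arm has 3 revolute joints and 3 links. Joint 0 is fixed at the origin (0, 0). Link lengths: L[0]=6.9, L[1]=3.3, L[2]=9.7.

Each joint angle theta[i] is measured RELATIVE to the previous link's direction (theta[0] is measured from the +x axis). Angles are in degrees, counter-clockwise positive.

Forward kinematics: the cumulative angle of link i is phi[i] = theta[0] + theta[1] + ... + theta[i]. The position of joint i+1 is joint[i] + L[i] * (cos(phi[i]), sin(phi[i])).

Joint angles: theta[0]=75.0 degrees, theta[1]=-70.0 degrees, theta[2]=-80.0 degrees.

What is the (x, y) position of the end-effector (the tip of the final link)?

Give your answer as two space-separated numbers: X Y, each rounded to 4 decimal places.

Answer: 7.5838 -2.4170

Derivation:
joint[0] = (0.0000, 0.0000)  (base)
link 0: phi[0] = 75 = 75 deg
  cos(75 deg) = 0.2588, sin(75 deg) = 0.9659
  joint[1] = (0.0000, 0.0000) + 6.9 * (0.2588, 0.9659) = (0.0000 + 1.7859, 0.0000 + 6.6649) = (1.7859, 6.6649)
link 1: phi[1] = 75 + -70 = 5 deg
  cos(5 deg) = 0.9962, sin(5 deg) = 0.0872
  joint[2] = (1.7859, 6.6649) + 3.3 * (0.9962, 0.0872) = (1.7859 + 3.2874, 6.6649 + 0.2876) = (5.0733, 6.9525)
link 2: phi[2] = 75 + -70 + -80 = -75 deg
  cos(-75 deg) = 0.2588, sin(-75 deg) = -0.9659
  joint[3] = (5.0733, 6.9525) + 9.7 * (0.2588, -0.9659) = (5.0733 + 2.5105, 6.9525 + -9.3695) = (7.5838, -2.4170)
End effector: (7.5838, -2.4170)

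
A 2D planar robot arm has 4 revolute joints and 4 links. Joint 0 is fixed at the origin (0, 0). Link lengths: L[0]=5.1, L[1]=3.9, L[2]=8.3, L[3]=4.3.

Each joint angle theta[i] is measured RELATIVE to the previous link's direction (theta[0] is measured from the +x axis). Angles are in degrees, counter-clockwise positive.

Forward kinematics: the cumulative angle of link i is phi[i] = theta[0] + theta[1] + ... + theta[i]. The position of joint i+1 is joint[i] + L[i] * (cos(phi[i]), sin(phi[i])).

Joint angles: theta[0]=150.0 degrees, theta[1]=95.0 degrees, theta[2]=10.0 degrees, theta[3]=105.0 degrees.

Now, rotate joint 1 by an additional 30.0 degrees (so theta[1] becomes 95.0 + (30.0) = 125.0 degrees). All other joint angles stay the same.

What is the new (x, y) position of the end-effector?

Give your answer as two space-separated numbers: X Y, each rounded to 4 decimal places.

Answer: 1.7953 -7.2023

Derivation:
joint[0] = (0.0000, 0.0000)  (base)
link 0: phi[0] = 150 = 150 deg
  cos(150 deg) = -0.8660, sin(150 deg) = 0.5000
  joint[1] = (0.0000, 0.0000) + 5.1 * (-0.8660, 0.5000) = (0.0000 + -4.4167, 0.0000 + 2.5500) = (-4.4167, 2.5500)
link 1: phi[1] = 150 + 125 = 275 deg
  cos(275 deg) = 0.0872, sin(275 deg) = -0.9962
  joint[2] = (-4.4167, 2.5500) + 3.9 * (0.0872, -0.9962) = (-4.4167 + 0.3399, 2.5500 + -3.8852) = (-4.0768, -1.3352)
link 2: phi[2] = 150 + 125 + 10 = 285 deg
  cos(285 deg) = 0.2588, sin(285 deg) = -0.9659
  joint[3] = (-4.0768, -1.3352) + 8.3 * (0.2588, -0.9659) = (-4.0768 + 2.1482, -1.3352 + -8.0172) = (-1.9286, -9.3523)
link 3: phi[3] = 150 + 125 + 10 + 105 = 390 deg
  cos(390 deg) = 0.8660, sin(390 deg) = 0.5000
  joint[4] = (-1.9286, -9.3523) + 4.3 * (0.8660, 0.5000) = (-1.9286 + 3.7239, -9.3523 + 2.1500) = (1.7953, -7.2023)
End effector: (1.7953, -7.2023)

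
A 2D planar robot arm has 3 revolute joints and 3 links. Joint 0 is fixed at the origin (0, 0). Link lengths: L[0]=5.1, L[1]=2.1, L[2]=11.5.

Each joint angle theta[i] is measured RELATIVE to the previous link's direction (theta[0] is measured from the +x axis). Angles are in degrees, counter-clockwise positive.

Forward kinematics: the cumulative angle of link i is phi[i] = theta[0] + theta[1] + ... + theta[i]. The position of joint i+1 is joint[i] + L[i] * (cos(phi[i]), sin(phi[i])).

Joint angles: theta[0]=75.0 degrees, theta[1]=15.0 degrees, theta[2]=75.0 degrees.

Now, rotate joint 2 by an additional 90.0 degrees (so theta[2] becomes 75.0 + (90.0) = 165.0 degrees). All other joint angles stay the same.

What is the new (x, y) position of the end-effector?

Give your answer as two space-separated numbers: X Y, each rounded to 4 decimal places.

Answer: -1.6564 -4.0819

Derivation:
joint[0] = (0.0000, 0.0000)  (base)
link 0: phi[0] = 75 = 75 deg
  cos(75 deg) = 0.2588, sin(75 deg) = 0.9659
  joint[1] = (0.0000, 0.0000) + 5.1 * (0.2588, 0.9659) = (0.0000 + 1.3200, 0.0000 + 4.9262) = (1.3200, 4.9262)
link 1: phi[1] = 75 + 15 = 90 deg
  cos(90 deg) = 0.0000, sin(90 deg) = 1.0000
  joint[2] = (1.3200, 4.9262) + 2.1 * (0.0000, 1.0000) = (1.3200 + 0.0000, 4.9262 + 2.1000) = (1.3200, 7.0262)
link 2: phi[2] = 75 + 15 + 165 = 255 deg
  cos(255 deg) = -0.2588, sin(255 deg) = -0.9659
  joint[3] = (1.3200, 7.0262) + 11.5 * (-0.2588, -0.9659) = (1.3200 + -2.9764, 7.0262 + -11.1081) = (-1.6564, -4.0819)
End effector: (-1.6564, -4.0819)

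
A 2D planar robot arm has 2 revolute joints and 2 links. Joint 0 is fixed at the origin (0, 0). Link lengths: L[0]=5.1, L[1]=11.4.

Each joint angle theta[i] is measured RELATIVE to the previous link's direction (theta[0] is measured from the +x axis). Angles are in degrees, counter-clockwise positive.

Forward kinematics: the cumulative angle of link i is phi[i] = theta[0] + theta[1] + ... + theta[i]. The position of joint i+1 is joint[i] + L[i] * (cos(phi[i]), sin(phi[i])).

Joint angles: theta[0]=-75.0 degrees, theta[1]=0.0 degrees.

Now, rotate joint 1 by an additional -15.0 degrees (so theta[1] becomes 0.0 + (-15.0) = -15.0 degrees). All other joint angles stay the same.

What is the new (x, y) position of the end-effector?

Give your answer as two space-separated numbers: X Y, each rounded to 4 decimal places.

Answer: 1.3200 -16.3262

Derivation:
joint[0] = (0.0000, 0.0000)  (base)
link 0: phi[0] = -75 = -75 deg
  cos(-75 deg) = 0.2588, sin(-75 deg) = -0.9659
  joint[1] = (0.0000, 0.0000) + 5.1 * (0.2588, -0.9659) = (0.0000 + 1.3200, 0.0000 + -4.9262) = (1.3200, -4.9262)
link 1: phi[1] = -75 + -15 = -90 deg
  cos(-90 deg) = 0.0000, sin(-90 deg) = -1.0000
  joint[2] = (1.3200, -4.9262) + 11.4 * (0.0000, -1.0000) = (1.3200 + 0.0000, -4.9262 + -11.4000) = (1.3200, -16.3262)
End effector: (1.3200, -16.3262)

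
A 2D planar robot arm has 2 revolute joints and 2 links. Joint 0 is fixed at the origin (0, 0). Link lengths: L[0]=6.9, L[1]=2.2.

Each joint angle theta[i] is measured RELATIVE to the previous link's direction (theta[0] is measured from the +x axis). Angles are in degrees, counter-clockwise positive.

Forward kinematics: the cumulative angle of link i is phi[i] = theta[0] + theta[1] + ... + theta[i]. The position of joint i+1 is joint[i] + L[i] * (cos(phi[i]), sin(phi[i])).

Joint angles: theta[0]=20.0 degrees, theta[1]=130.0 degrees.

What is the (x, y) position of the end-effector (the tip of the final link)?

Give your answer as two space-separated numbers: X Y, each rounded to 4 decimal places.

Answer: 4.5786 3.4599

Derivation:
joint[0] = (0.0000, 0.0000)  (base)
link 0: phi[0] = 20 = 20 deg
  cos(20 deg) = 0.9397, sin(20 deg) = 0.3420
  joint[1] = (0.0000, 0.0000) + 6.9 * (0.9397, 0.3420) = (0.0000 + 6.4839, 0.0000 + 2.3599) = (6.4839, 2.3599)
link 1: phi[1] = 20 + 130 = 150 deg
  cos(150 deg) = -0.8660, sin(150 deg) = 0.5000
  joint[2] = (6.4839, 2.3599) + 2.2 * (-0.8660, 0.5000) = (6.4839 + -1.9053, 2.3599 + 1.1000) = (4.5786, 3.4599)
End effector: (4.5786, 3.4599)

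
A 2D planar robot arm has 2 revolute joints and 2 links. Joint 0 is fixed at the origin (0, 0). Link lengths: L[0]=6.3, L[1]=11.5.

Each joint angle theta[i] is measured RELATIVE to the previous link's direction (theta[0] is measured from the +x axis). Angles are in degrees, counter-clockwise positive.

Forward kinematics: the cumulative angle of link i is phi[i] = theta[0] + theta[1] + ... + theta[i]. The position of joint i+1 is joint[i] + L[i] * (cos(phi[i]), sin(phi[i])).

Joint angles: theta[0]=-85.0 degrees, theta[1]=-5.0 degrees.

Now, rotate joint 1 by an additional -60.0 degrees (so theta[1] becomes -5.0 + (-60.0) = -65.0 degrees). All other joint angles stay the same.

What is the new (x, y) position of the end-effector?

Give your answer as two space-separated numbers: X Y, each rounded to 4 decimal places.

joint[0] = (0.0000, 0.0000)  (base)
link 0: phi[0] = -85 = -85 deg
  cos(-85 deg) = 0.0872, sin(-85 deg) = -0.9962
  joint[1] = (0.0000, 0.0000) + 6.3 * (0.0872, -0.9962) = (0.0000 + 0.5491, 0.0000 + -6.2760) = (0.5491, -6.2760)
link 1: phi[1] = -85 + -65 = -150 deg
  cos(-150 deg) = -0.8660, sin(-150 deg) = -0.5000
  joint[2] = (0.5491, -6.2760) + 11.5 * (-0.8660, -0.5000) = (0.5491 + -9.9593, -6.2760 + -5.7500) = (-9.4102, -12.0260)
End effector: (-9.4102, -12.0260)

Answer: -9.4102 -12.0260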